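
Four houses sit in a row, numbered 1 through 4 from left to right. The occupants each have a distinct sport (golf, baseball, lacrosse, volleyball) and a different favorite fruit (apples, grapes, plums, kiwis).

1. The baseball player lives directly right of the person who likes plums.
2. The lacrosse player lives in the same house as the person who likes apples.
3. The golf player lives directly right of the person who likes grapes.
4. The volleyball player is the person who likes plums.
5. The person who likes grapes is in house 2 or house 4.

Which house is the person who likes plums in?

The person who likes grapes is in house 2 (clue 5).
By clue 3, the golf player is in house 3.
House 1's sport must be volleyball (nothing else left).
The only sport still possible for house 2 is baseball.
That leaves lacrosse as the sport for house 4.
Clue 1: the person who likes plums is in house 1.
The person who likes apples is in house 4 (clue 2).
That leaves kiwis as the favorite fruit for house 3.
So: house 1 = volleyball/plums, house 2 = baseball/grapes, house 3 = golf/kiwis, house 4 = lacrosse/apples.

1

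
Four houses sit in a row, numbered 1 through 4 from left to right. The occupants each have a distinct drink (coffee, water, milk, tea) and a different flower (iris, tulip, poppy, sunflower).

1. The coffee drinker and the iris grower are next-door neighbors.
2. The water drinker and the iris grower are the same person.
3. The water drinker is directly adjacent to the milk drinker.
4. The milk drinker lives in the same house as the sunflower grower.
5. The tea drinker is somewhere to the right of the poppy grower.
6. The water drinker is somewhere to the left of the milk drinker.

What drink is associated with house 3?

The milk drinker is narrowed to house 2 or 3 or 4; consider each.
Placing it in house 2 and house 4 leads to a contradiction, so it's in house 3.
Clue 3 places the water drinker in house 2.
Clue 4: the sunflower grower is in house 3.
So house 1 gets coffee for drink.
That leaves tea as the drink for house 4.
So house 4 gets tulip for flower.
From clue 1, the iris grower must be in house 2.
That leaves poppy as the flower for house 1.
So: house 1 = coffee/poppy, house 2 = water/iris, house 3 = milk/sunflower, house 4 = tea/tulip.

milk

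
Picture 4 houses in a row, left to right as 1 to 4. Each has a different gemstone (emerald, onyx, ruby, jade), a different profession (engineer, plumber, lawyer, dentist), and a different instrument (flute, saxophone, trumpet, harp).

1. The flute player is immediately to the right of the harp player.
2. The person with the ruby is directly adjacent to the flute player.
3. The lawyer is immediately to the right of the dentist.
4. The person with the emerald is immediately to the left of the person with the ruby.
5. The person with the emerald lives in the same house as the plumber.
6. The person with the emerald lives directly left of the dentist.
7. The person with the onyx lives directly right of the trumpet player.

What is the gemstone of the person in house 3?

The person with the emerald is narrowed to house 1 or 2; consider each.
Placing it in house 1 leads to a contradiction, so it's in house 2.
Clue 4 places the person with the ruby in house 3.
From clue 5, the plumber must be in house 2.
From clue 6, the dentist must be in house 3.
So house 1 gets jade for gemstone.
So house 4 gets onyx for gemstone.
House 1's profession must be engineer (nothing else left).
That leaves lawyer as the profession for house 4.
From clue 7, the trumpet player must be in house 3.
By clue 1, the flute player is in house 2.
Clue 1: the harp player is in house 1.
So house 4 gets saxophone for instrument.
So: house 1 = jade/engineer/harp, house 2 = emerald/plumber/flute, house 3 = ruby/dentist/trumpet, house 4 = onyx/lawyer/saxophone.

ruby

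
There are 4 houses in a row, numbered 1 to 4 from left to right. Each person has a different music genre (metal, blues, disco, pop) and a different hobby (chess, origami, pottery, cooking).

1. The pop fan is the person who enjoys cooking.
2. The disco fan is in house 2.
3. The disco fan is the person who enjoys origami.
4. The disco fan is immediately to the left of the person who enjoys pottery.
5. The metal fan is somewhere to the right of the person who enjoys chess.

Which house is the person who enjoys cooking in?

The disco fan is in house 2 (clue 2).
Clue 3: the person who enjoys origami is in house 2.
The person who enjoys pottery is in house 3 (clue 4).
That leaves cooking as the hobby for house 4.
Clue 1: the pop fan is in house 4.
So house 1 gets blues for music genre.
That leaves metal as the music genre for house 3.
House 1's hobby must be chess (nothing else left).
So: house 1 = blues/chess, house 2 = disco/origami, house 3 = metal/pottery, house 4 = pop/cooking.

4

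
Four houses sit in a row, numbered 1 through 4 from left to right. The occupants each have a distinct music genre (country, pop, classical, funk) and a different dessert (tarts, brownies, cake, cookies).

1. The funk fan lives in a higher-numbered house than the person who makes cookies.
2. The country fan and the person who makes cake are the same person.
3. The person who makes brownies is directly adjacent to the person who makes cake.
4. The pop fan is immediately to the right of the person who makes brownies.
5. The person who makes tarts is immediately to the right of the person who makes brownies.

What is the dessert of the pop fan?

tarts

The funk fan is narrowed to house 2 or 3 or 4; consider each.
Placing it in house 2 and house 4 leads to a contradiction, so it's in house 3.
That leaves brownies as the dessert for house 3.
The pop fan is in house 4 (clue 4).
Clue 5 places the person who makes tarts in house 4.
The only dessert still possible for house 1 is cookies.
So house 2 gets cake for dessert.
Clue 2: the country fan is in house 2.
The only music genre still possible for house 1 is classical.
So: house 1 = classical/cookies, house 2 = country/cake, house 3 = funk/brownies, house 4 = pop/tarts.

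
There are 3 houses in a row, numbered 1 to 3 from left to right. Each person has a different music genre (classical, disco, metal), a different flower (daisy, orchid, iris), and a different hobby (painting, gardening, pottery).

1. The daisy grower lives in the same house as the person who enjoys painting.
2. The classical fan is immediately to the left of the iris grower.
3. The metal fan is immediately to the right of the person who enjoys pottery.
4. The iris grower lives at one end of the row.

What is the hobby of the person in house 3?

From clue 4, the iris grower must be in house 3.
From clue 2, the classical fan must be in house 2.
So house 1 gets disco for music genre.
The only music genre still possible for house 3 is metal.
House 3 hobby: only gardening fits.
The person who enjoys pottery is in house 2 (clue 3).
That leaves painting as the hobby for house 1.
Clue 1: the daisy grower is in house 1.
So house 2 gets orchid for flower.
So: house 1 = disco/daisy/painting, house 2 = classical/orchid/pottery, house 3 = metal/iris/gardening.

gardening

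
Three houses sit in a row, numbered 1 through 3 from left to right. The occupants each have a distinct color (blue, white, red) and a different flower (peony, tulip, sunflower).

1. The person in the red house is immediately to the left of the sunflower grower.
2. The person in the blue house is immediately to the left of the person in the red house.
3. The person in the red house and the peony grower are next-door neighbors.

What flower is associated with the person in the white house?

By clue 2, the person in the blue house is in house 1.
By clue 2, the person in the red house is in house 2.
House 3's color must be white (nothing else left).
From clue 1, the sunflower grower must be in house 3.
House 2's flower must be tulip (nothing else left).
So house 1 gets peony for flower.
So: house 1 = blue/peony, house 2 = red/tulip, house 3 = white/sunflower.

sunflower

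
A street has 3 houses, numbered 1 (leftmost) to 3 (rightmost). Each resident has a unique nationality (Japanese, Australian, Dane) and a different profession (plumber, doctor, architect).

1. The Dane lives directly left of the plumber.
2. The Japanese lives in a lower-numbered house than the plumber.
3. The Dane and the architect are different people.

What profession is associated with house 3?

plumber

House 3's nationality must be Australian (nothing else left).
The Dane is narrowed to house 1 or 2; consider each.
Placing it in house 1 leads to a contradiction, so it's in house 2.
The plumber is in house 3 (clue 1).
So house 1 gets Japanese for nationality.
House 1's profession must be architect (nothing else left).
So house 2 gets doctor for profession.
So: house 1 = Japanese/architect, house 2 = Dane/doctor, house 3 = Australian/plumber.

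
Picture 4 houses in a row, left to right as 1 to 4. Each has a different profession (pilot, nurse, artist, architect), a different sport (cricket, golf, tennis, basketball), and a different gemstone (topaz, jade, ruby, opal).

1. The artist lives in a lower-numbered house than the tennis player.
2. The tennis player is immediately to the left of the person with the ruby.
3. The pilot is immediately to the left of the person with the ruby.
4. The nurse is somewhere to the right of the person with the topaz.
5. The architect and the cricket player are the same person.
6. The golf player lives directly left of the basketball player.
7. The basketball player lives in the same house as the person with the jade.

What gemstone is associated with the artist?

The artist is narrowed to house 1 or 2; consider each.
Placing it in house 2 leads to a contradiction, so it's in house 1.
That leaves golf as the sport for house 1.
By clue 6, the basketball player is in house 2.
Clue 7 places the person with the jade in house 2.
That leaves cricket as the sport for house 4.
From clue 2, the person with the ruby must be in house 4.
From clue 3, the pilot must be in house 3.
From clue 5, the architect must be in house 4.
That leaves nurse as the profession for house 2.
So house 3 gets tennis for sport.
The person with the topaz is in house 1 (clue 4).
So house 3 gets opal for gemstone.
So: house 1 = artist/golf/topaz, house 2 = nurse/basketball/jade, house 3 = pilot/tennis/opal, house 4 = architect/cricket/ruby.

topaz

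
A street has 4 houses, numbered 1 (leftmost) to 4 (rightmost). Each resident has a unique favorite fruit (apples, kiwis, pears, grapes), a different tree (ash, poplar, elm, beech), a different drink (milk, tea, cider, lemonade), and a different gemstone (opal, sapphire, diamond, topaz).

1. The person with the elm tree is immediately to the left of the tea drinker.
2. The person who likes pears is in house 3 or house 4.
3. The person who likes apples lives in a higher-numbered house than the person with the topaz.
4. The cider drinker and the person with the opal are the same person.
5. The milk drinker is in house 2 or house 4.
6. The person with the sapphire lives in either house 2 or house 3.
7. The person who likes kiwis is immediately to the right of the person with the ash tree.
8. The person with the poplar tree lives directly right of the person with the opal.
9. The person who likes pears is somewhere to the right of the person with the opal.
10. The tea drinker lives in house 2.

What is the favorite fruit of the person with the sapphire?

Clue 10 places the tea drinker in house 2.
The only favorite fruit still possible for house 1 is grapes.
That leaves diamond as the gemstone for house 4.
Clue 1: the person with the elm tree is in house 1.
So house 4 gets milk for drink.
So house 2 gets apples for favorite fruit.
Clue 3 places the person with the topaz in house 1.
House 2's gemstone must be sapphire (nothing else left).
That leaves opal as the gemstone for house 3.
Clue 4: the cider drinker is in house 3.
The person with the poplar tree is in house 4 (clue 8).
The person who likes pears is in house 4 (clue 9).
The only favorite fruit still possible for house 3 is kiwis.
So house 1 gets lemonade for drink.
Clue 7: the person with the ash tree is in house 2.
House 3's tree must be beech (nothing else left).
So: house 1 = grapes/elm/lemonade/topaz, house 2 = apples/ash/tea/sapphire, house 3 = kiwis/beech/cider/opal, house 4 = pears/poplar/milk/diamond.

apples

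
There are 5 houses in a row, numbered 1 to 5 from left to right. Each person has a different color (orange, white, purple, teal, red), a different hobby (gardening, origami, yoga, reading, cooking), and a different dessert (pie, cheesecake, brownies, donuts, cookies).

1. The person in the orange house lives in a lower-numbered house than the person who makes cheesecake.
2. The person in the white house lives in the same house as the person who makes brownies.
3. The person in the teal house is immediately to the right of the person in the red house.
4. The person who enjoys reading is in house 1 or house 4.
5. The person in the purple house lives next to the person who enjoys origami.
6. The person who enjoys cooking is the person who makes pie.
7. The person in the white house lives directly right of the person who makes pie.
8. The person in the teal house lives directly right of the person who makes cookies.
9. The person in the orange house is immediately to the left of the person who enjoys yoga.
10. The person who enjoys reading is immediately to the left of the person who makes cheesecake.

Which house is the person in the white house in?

The person who enjoys reading is narrowed to house 1 or 4; consider each.
Placing it in house 4 leads to a contradiction, so it's in house 1.
By clue 10, the person who makes cheesecake is in house 2.
From clue 1, the person in the orange house must be in house 1.
By clue 9, the person who enjoys yoga is in house 2.
House 2's color must be purple (nothing else left).
That leaves red as the color for house 3.
House 1 dessert: only donuts fits.
The only dessert still possible for house 5 is brownies.
From clue 2, the person in the white house must be in house 5.
Clue 3 places the person in the teal house in house 4.
Clue 5: the person who enjoys origami is in house 3.
By clue 7, the person who makes pie is in house 4.
From clue 8, the person who makes cookies must be in house 3.
That leaves cooking as the hobby for house 4.
That leaves gardening as the hobby for house 5.
So: house 1 = orange/reading/donuts, house 2 = purple/yoga/cheesecake, house 3 = red/origami/cookies, house 4 = teal/cooking/pie, house 5 = white/gardening/brownies.

5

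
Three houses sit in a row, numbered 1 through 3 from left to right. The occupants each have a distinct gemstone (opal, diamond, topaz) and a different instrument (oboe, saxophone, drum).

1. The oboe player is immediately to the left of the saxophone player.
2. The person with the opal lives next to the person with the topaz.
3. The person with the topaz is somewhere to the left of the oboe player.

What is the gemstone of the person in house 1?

topaz

From clue 3, the person with the topaz must be in house 1.
Clue 3: the oboe player is in house 2.
So house 1 gets drum for instrument.
So house 3 gets saxophone for instrument.
By clue 2, the person with the opal is in house 2.
So house 3 gets diamond for gemstone.
So: house 1 = topaz/drum, house 2 = opal/oboe, house 3 = diamond/saxophone.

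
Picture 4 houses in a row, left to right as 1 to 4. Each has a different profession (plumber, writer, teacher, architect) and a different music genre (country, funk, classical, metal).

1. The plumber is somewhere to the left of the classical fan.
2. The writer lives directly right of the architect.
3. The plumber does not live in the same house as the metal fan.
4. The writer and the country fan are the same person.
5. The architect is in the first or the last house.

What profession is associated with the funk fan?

plumber

Clue 5: the architect is in house 1.
Clue 2: the writer is in house 2.
By clue 4, the country fan is in house 2.
House 4 profession: only teacher fits.
The classical fan is in house 4 (clue 1).
House 3 profession: only plumber fits.
The only music genre still possible for house 1 is metal.
House 3's music genre must be funk (nothing else left).
So: house 1 = architect/metal, house 2 = writer/country, house 3 = plumber/funk, house 4 = teacher/classical.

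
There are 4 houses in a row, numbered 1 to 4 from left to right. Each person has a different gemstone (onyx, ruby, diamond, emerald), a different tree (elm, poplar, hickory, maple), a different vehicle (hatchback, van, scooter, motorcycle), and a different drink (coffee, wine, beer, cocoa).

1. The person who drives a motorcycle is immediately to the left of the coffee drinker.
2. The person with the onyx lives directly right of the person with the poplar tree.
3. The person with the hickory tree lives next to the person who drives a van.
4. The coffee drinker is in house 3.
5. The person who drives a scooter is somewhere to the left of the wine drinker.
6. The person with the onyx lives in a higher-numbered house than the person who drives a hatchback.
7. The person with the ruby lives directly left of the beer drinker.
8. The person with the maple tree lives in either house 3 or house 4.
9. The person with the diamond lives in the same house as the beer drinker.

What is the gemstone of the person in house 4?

emerald

By clue 4, the coffee drinker is in house 3.
That leaves van as the vehicle for house 4.
House 1 drink: only cocoa fits.
By clue 1, the person who drives a motorcycle is in house 2.
Clue 3: the person with the hickory tree is in house 3.
That leaves maple as the tree for house 4.
From clue 6, the person who drives a hatchback must be in house 1.
The only vehicle still possible for house 3 is scooter.
From clue 5, the wine drinker must be in house 4.
So house 2 gets beer for drink.
Clue 7 places the person with the ruby in house 1.
The person with the diamond is in house 2 (clue 9).
That leaves emerald as the gemstone for house 4.
By clue 2, the person with the poplar tree is in house 2.
So house 3 gets onyx for gemstone.
That leaves elm as the tree for house 1.
So: house 1 = ruby/elm/hatchback/cocoa, house 2 = diamond/poplar/motorcycle/beer, house 3 = onyx/hickory/scooter/coffee, house 4 = emerald/maple/van/wine.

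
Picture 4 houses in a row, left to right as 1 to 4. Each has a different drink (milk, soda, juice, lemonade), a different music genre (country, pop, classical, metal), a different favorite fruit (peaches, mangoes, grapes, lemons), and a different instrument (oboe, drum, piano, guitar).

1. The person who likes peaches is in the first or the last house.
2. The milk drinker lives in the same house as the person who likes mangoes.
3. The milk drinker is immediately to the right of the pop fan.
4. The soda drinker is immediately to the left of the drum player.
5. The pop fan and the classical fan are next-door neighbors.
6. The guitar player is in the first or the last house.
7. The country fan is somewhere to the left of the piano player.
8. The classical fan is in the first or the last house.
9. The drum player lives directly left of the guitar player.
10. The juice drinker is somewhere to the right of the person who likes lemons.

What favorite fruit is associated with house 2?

lemons

From clue 9, the drum player must be in house 3.
The guitar player is in house 4 (clue 9).
House 1 instrument: only oboe fits.
That leaves piano as the instrument for house 2.
From clue 4, the soda drinker must be in house 2.
Clue 7 places the country fan in house 1.
House 1's drink must be lemonade (nothing else left).
House 4's music genre must be classical (nothing else left).
Clue 5: the pop fan is in house 3.
That leaves metal as the music genre for house 2.
Clue 3 places the milk drinker in house 4.
House 3's drink must be juice (nothing else left).
By clue 2, the person who likes mangoes is in house 4.
That leaves grapes as the favorite fruit for house 3.
House 1 favorite fruit: only peaches fits.
The only favorite fruit still possible for house 2 is lemons.
So: house 1 = lemonade/country/peaches/oboe, house 2 = soda/metal/lemons/piano, house 3 = juice/pop/grapes/drum, house 4 = milk/classical/mangoes/guitar.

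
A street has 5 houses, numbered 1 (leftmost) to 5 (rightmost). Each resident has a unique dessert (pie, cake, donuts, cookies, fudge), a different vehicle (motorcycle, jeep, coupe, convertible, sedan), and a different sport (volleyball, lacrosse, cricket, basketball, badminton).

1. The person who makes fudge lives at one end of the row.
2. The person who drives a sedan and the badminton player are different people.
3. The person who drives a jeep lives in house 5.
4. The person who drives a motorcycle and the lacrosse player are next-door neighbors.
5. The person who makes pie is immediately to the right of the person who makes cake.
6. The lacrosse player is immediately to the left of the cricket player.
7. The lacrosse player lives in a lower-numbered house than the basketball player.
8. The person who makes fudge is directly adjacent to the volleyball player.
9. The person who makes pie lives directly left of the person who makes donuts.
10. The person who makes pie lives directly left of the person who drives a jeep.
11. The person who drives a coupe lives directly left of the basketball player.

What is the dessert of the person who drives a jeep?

donuts

Clue 3: the person who drives a jeep is in house 5.
The person who makes pie is in house 4 (clue 10).
Clue 5 places the person who makes cake in house 3.
Clue 9: the person who makes donuts is in house 5.
House 1 dessert: only fudge fits.
House 2 dessert: only cookies fits.
Clue 8: the volleyball player is in house 2.
That leaves badminton as the sport for house 1.
So house 3 gets lacrosse for sport.
Clue 6 places the cricket player in house 4.
The only vehicle still possible for house 1 is convertible.
So house 5 gets basketball for sport.
The person who drives a coupe is in house 4 (clue 11).
The only vehicle still possible for house 3 is sedan.
So house 2 gets motorcycle for vehicle.
So: house 1 = fudge/convertible/badminton, house 2 = cookies/motorcycle/volleyball, house 3 = cake/sedan/lacrosse, house 4 = pie/coupe/cricket, house 5 = donuts/jeep/basketball.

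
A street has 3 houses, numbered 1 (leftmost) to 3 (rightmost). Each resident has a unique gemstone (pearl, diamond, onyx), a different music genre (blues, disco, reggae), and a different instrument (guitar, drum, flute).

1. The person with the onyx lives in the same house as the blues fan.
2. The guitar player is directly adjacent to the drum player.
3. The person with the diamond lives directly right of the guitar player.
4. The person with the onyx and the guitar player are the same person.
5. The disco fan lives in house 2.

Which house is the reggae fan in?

By clue 5, the disco fan is in house 2.
From clue 1, the person with the onyx must be in house 1.
From clue 1, the blues fan must be in house 1.
Clue 4 places the guitar player in house 1.
House 3 music genre: only reggae fits.
Clue 2 places the drum player in house 2.
The person with the diamond is in house 2 (clue 3).
House 3's gemstone must be pearl (nothing else left).
The only instrument still possible for house 3 is flute.
So: house 1 = onyx/blues/guitar, house 2 = diamond/disco/drum, house 3 = pearl/reggae/flute.

3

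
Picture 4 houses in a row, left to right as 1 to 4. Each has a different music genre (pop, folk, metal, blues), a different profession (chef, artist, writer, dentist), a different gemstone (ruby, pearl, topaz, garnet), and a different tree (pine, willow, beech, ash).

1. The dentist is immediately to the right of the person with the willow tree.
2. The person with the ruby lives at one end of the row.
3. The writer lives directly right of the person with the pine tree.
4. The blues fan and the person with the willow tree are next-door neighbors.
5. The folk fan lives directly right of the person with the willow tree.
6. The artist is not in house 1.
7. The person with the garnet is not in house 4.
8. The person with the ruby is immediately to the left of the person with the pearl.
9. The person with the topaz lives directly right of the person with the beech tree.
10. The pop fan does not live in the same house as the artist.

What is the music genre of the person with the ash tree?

metal

By clue 8, the person with the ruby is in house 1.
Clue 8 places the person with the pearl in house 2.
The only profession still possible for house 1 is chef.
House 3's gemstone must be garnet (nothing else left).
So house 4 gets topaz for gemstone.
The only tree still possible for house 4 is ash.
The person with the beech tree is in house 3 (clue 9).
That leaves artist as the profession for house 4.
The only music genre still possible for house 4 is metal.
The folk fan is narrowed to house 2 or 3; consider each.
Placing it in house 2 leads to a contradiction, so it's in house 3.
The person with the willow tree is in house 2 (clue 5).
That leaves pine as the tree for house 1.
By clue 1, the dentist is in house 3.
From clue 3, the writer must be in house 2.
The blues fan is in house 1 (clue 4).
The only music genre still possible for house 2 is pop.
So: house 1 = blues/chef/ruby/pine, house 2 = pop/writer/pearl/willow, house 3 = folk/dentist/garnet/beech, house 4 = metal/artist/topaz/ash.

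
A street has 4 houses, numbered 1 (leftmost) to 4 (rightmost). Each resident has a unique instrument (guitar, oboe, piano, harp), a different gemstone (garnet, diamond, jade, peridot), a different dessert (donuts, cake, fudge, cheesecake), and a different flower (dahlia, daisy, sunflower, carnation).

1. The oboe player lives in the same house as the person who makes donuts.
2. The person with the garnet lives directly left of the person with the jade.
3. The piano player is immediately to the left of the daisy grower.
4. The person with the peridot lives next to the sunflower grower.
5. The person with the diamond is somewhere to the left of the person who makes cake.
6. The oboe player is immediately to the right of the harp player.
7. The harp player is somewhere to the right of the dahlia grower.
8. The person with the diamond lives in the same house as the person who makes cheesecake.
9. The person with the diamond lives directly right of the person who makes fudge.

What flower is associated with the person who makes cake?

daisy

So house 1 gets fudge for dessert.
The person with the diamond is in house 2 (clue 9).
That leaves cheesecake as the dessert for house 2.
Clue 2 places the person with the garnet in house 3.
Clue 2: the person with the jade is in house 4.
That leaves peridot as the gemstone for house 1.
By clue 4, the sunflower grower is in house 2.
The only instrument still possible for house 1 is guitar.
That leaves oboe as the instrument for house 4.
The only flower still possible for house 1 is dahlia.
The person who makes donuts is in house 4 (clue 1).
Clue 6 places the harp player in house 3.
So house 2 gets piano for instrument.
House 3 dessert: only cake fits.
From clue 3, the daisy grower must be in house 3.
House 4 flower: only carnation fits.
So: house 1 = guitar/peridot/fudge/dahlia, house 2 = piano/diamond/cheesecake/sunflower, house 3 = harp/garnet/cake/daisy, house 4 = oboe/jade/donuts/carnation.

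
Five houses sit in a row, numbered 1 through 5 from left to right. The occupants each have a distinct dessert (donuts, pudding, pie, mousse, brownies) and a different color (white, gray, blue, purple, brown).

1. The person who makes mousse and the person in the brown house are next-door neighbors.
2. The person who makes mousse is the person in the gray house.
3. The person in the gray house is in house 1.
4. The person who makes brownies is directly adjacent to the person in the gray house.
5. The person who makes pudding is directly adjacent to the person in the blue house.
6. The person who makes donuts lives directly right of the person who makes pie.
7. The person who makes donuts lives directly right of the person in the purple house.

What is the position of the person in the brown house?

The person in the gray house is in house 1 (clue 3).
Clue 4: the person who makes brownies is in house 2.
From clue 2, the person who makes mousse must be in house 1.
Clue 1 places the person in the brown house in house 2.
The person who makes donuts is narrowed to house 4 or 5; consider each.
Placing it in house 5 leads to a contradiction, so it's in house 4.
Clue 6: the person who makes pie is in house 3.
The person in the purple house is in house 3 (clue 7).
That leaves pudding as the dessert for house 5.
By clue 5, the person in the blue house is in house 4.
House 5's color must be white (nothing else left).
So: house 1 = mousse/gray, house 2 = brownies/brown, house 3 = pie/purple, house 4 = donuts/blue, house 5 = pudding/white.

2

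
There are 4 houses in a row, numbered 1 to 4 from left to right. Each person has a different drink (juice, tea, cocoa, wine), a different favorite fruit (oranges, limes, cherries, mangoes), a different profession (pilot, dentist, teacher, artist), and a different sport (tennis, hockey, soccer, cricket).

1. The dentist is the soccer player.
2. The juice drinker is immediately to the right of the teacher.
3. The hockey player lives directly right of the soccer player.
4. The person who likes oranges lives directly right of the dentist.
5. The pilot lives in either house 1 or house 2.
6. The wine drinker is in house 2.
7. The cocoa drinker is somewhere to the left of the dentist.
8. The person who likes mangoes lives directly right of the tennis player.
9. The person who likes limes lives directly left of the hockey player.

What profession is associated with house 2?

Clue 6: the wine drinker is in house 2.
House 4's profession must be artist (nothing else left).
That leaves cocoa as the drink for house 1.
House 1's favorite fruit must be cherries (nothing else left).
So house 1 gets pilot for profession.
The juice drinker is narrowed to house 3 or 4; consider each.
Placing it in house 4 leads to a contradiction, so it's in house 3.
Clue 2 places the teacher in house 2.
House 4 drink: only tea fits.
House 3 profession: only dentist fits.
From clue 1, the soccer player must be in house 3.
From clue 3, the hockey player must be in house 4.
Clue 4 places the person who likes oranges in house 4.
From clue 9, the person who likes limes must be in house 3.
That leaves mangoes as the favorite fruit for house 2.
By clue 8, the tennis player is in house 1.
The only sport still possible for house 2 is cricket.
So: house 1 = cocoa/cherries/pilot/tennis, house 2 = wine/mangoes/teacher/cricket, house 3 = juice/limes/dentist/soccer, house 4 = tea/oranges/artist/hockey.

teacher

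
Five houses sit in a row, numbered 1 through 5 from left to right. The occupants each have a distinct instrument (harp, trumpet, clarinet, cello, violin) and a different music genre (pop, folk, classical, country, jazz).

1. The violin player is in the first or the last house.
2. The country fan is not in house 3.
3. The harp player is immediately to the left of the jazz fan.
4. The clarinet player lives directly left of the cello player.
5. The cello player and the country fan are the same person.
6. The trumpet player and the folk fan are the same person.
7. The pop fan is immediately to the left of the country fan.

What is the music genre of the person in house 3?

folk

The violin player is narrowed to house 1 or 5; consider each.
Placing it in house 1 leads to a contradiction, so it's in house 5.
The cello player is narrowed to house 2 or 4; consider each.
Placing it in house 4 leads to a contradiction, so it's in house 2.
Clue 4: the clarinet player is in house 1.
The country fan is in house 2 (clue 5).
From clue 7, the pop fan must be in house 1.
The harp player is narrowed to house 3 or 4; consider each.
Placing it in house 3 leads to a contradiction, so it's in house 4.
The jazz fan is in house 5 (clue 3).
House 3's instrument must be trumpet (nothing else left).
By clue 6, the folk fan is in house 3.
That leaves classical as the music genre for house 4.
So: house 1 = clarinet/pop, house 2 = cello/country, house 3 = trumpet/folk, house 4 = harp/classical, house 5 = violin/jazz.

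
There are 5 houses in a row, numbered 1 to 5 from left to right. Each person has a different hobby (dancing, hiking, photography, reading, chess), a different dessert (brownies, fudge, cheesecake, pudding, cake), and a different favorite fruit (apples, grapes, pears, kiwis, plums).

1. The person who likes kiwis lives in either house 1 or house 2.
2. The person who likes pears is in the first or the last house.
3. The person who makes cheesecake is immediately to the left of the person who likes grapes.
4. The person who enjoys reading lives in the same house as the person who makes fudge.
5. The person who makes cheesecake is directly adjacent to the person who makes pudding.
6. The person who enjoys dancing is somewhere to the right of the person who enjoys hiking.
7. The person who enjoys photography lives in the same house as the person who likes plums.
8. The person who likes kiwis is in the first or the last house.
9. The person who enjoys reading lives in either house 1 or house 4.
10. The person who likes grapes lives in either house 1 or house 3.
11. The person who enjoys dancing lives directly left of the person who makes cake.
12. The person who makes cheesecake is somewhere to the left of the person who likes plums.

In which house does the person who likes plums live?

4

By clue 8, the person who likes kiwis is in house 1.
By clue 10, the person who likes grapes is in house 3.
Clue 3 places the person who makes cheesecake in house 2.
House 2's favorite fruit must be apples (nothing else left).
House 4 favorite fruit: only plums fits.
So house 5 gets pears for favorite fruit.
By clue 7, the person who enjoys photography is in house 4.
House 1's hobby must be reading (nothing else left).
House 5 hobby: only chess fits.
Clue 4 places the person who makes fudge in house 1.
From clue 6, the person who enjoys dancing must be in house 3.
By clue 6, the person who enjoys hiking is in house 2.
Clue 11: the person who makes cake is in house 4.
So house 3 gets pudding for dessert.
House 5 dessert: only brownies fits.
So: house 1 = reading/fudge/kiwis, house 2 = hiking/cheesecake/apples, house 3 = dancing/pudding/grapes, house 4 = photography/cake/plums, house 5 = chess/brownies/pears.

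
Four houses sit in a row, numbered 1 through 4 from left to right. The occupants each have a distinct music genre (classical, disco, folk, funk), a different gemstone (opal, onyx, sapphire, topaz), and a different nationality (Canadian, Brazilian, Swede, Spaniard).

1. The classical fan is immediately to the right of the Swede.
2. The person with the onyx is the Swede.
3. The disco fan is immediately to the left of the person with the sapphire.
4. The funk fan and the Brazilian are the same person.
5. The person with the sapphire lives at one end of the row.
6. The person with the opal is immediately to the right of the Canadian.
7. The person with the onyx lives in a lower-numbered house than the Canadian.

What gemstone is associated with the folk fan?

Clue 5: the person with the sapphire is in house 4.
By clue 3, the disco fan is in house 3.
The person with the opal is in house 3 (clue 6).
The Canadian is in house 2 (clue 6).
From clue 7, the person with the onyx must be in house 1.
So house 2 gets topaz for gemstone.
That leaves Swede as the nationality for house 1.
Clue 1 places the classical fan in house 2.
By clue 4, the funk fan is in house 4.
Clue 4: the Brazilian is in house 4.
House 1's music genre must be folk (nothing else left).
That leaves Spaniard as the nationality for house 3.
So: house 1 = folk/onyx/Swede, house 2 = classical/topaz/Canadian, house 3 = disco/opal/Spaniard, house 4 = funk/sapphire/Brazilian.

onyx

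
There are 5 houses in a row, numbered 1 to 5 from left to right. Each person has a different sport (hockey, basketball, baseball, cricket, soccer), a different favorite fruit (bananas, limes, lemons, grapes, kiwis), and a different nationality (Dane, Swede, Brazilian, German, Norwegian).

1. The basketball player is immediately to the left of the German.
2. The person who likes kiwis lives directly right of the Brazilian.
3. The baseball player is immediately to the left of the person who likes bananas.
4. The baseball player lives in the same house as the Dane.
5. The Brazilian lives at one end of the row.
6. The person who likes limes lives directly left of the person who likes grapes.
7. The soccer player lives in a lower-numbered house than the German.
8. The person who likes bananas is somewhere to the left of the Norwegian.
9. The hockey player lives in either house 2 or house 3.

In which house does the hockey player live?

3

The Brazilian is in house 1 (clue 5).
The only sport still possible for house 5 is cricket.
Clue 2: the person who likes kiwis is in house 2.
House 1's favorite fruit must be lemons (nothing else left).
The only favorite fruit still possible for house 5 is grapes.
From clue 6, the person who likes limes must be in house 4.
The only favorite fruit still possible for house 3 is bananas.
By clue 3, the baseball player is in house 2.
From clue 4, the Dane must be in house 2.
House 1's sport must be soccer (nothing else left).
That leaves hockey as the sport for house 3.
That leaves basketball as the sport for house 4.
So house 3 gets Swede for nationality.
Clue 1: the German is in house 5.
That leaves Norwegian as the nationality for house 4.
So: house 1 = soccer/lemons/Brazilian, house 2 = baseball/kiwis/Dane, house 3 = hockey/bananas/Swede, house 4 = basketball/limes/Norwegian, house 5 = cricket/grapes/German.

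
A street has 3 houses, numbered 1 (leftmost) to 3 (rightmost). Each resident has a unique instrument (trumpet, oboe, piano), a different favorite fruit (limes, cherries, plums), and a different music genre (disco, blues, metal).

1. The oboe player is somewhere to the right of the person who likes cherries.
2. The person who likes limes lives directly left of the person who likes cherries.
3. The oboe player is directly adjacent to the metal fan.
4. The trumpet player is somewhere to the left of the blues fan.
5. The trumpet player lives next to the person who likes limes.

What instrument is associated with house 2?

From clue 2, the person who likes limes must be in house 1.
By clue 2, the person who likes cherries is in house 2.
The trumpet player is in house 2 (clue 5).
House 1's instrument must be piano (nothing else left).
House 3 instrument: only oboe fits.
So house 3 gets plums for favorite fruit.
Clue 3 places the metal fan in house 2.
From clue 4, the blues fan must be in house 3.
House 1 music genre: only disco fits.
So: house 1 = piano/limes/disco, house 2 = trumpet/cherries/metal, house 3 = oboe/plums/blues.

trumpet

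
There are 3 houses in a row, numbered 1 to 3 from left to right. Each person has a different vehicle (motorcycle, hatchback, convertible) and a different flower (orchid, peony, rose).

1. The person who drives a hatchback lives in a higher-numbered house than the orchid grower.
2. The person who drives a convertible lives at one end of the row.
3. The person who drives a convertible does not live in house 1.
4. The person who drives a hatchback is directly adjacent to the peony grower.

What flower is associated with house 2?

rose

From clue 3, the person who drives a convertible must be in house 3.
House 1 vehicle: only motorcycle fits.
That leaves hatchback as the vehicle for house 2.
Clue 1: the orchid grower is in house 1.
The only flower still possible for house 2 is rose.
House 3 flower: only peony fits.
So: house 1 = motorcycle/orchid, house 2 = hatchback/rose, house 3 = convertible/peony.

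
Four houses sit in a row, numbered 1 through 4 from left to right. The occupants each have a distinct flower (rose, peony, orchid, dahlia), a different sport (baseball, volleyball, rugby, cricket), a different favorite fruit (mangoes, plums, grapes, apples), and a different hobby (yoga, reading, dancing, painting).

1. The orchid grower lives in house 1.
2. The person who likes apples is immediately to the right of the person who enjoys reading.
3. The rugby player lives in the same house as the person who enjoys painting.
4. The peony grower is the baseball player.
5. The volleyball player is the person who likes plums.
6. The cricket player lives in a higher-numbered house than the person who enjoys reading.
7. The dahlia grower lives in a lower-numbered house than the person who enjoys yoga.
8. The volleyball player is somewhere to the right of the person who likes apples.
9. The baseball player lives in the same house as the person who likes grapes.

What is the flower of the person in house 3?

Clue 1: the orchid grower is in house 1.
House 1 sport: only rugby fits.
House 1 favorite fruit: only mangoes fits.
From clue 3, the person who enjoys painting must be in house 1.
By clue 2, the person who likes apples is in house 3.
Clue 8 places the volleyball player in house 4.
So house 2 gets baseball for sport.
The only sport still possible for house 3 is cricket.
The only favorite fruit still possible for house 2 is grapes.
That leaves plums as the favorite fruit for house 4.
House 2's hobby must be reading (nothing else left).
From clue 4, the peony grower must be in house 2.
House 3 flower: only dahlia fits.
So house 4 gets rose for flower.
Clue 7 places the person who enjoys yoga in house 4.
So house 3 gets dancing for hobby.
So: house 1 = orchid/rugby/mangoes/painting, house 2 = peony/baseball/grapes/reading, house 3 = dahlia/cricket/apples/dancing, house 4 = rose/volleyball/plums/yoga.

dahlia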